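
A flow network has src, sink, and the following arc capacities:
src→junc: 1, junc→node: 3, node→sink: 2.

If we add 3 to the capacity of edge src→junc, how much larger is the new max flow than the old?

Original max flow = 1.
After raising cap(src→junc), augmenting paths through that edge carry 1 more unit.
New max flow = 2. Increase = 1.

1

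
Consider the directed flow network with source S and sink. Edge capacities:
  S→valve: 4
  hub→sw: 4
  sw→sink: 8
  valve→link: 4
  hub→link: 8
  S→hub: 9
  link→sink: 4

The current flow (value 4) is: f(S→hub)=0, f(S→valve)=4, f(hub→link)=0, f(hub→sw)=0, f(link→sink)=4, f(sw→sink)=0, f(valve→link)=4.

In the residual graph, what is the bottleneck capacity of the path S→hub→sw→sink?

Residual capacities along the path: S→hub: 9, hub→sw: 4, sw→sink: 8.
Minimum is 4.

4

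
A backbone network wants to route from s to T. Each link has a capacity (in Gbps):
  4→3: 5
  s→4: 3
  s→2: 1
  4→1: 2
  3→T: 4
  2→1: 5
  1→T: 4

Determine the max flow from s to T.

Augment s→2→1→T: bottleneck 1. Total 1.
Augment s→4→1→T: bottleneck 2. Total 3.
Augment s→4→3→T: bottleneck 1. Total 4.
No augmenting path remains in the residual graph.

4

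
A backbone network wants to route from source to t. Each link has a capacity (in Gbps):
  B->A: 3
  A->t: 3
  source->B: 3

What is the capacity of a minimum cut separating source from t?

Max flow = 3 (via 1 augmenting path).
In the residual at optimum, the set reachable from source is {source}.
Cut edges: source->B (cap 3). Sum = 3.

3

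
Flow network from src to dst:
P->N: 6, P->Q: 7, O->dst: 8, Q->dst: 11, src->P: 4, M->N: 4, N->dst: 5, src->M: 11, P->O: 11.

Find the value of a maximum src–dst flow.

Augment src->P->Q->dst: bottleneck 4. Total 4.
Augment src->M->N->dst: bottleneck 4. Total 8.
No augmenting path remains in the residual graph.

8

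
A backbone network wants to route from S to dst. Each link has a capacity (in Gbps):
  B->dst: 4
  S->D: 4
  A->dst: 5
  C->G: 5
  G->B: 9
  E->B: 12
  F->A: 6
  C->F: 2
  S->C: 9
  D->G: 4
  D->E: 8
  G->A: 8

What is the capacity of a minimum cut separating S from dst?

9

Max flow = 9 (via 2 augmenting paths).
In the residual at optimum, the set reachable from S is {A, B, C, D, E, F, G, S}.
Cut edges: B->dst (cap 4), A->dst (cap 5). Sum = 9.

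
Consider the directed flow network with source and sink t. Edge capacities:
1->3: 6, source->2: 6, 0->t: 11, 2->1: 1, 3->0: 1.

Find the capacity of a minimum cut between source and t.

1

Max flow = 1 (via 1 augmenting path).
In the residual at optimum, the set reachable from source is {2, source}.
Cut edges: 2->1 (cap 1). Sum = 1.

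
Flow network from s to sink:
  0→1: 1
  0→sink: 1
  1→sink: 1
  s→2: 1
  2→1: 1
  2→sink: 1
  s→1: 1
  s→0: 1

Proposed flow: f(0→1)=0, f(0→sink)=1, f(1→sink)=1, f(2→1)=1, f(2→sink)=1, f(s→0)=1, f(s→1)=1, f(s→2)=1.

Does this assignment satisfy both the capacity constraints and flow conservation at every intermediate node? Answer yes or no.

Conservation fails at 2: inflow 1 ≠ outflow 2.

No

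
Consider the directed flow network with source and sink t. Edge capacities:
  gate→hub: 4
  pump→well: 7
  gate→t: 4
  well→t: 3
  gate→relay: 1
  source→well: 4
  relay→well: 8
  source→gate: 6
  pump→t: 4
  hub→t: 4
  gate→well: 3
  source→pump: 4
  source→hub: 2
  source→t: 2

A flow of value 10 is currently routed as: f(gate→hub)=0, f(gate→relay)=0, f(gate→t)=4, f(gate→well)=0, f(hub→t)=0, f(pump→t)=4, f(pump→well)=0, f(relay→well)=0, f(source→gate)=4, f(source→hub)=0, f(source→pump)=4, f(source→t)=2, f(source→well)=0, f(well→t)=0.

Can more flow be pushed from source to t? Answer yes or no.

Residual path source→hub→t has bottleneck 2 > 0.
Pushing 2 along it raises the flow to 12, so the given flow is not maximum.

Yes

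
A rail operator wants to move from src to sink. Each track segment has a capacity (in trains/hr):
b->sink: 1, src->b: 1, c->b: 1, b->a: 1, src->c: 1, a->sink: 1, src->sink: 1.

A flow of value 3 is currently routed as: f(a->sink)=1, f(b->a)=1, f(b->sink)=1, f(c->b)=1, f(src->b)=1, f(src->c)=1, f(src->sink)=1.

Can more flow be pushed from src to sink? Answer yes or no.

Residual reachable from src: {src}; sink is not reachable.
Saturated cut: src->c, src->b, src->sink with total capacity 3 = current flow value. Flow is maximum.

No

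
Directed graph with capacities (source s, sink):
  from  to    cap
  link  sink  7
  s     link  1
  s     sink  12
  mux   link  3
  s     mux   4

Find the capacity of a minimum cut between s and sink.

Max flow = 16 (via 3 augmenting paths).
In the residual at optimum, the set reachable from s is {mux, s}.
Cut edges: s→link (cap 1), s→sink (cap 12), mux→link (cap 3). Sum = 16.

16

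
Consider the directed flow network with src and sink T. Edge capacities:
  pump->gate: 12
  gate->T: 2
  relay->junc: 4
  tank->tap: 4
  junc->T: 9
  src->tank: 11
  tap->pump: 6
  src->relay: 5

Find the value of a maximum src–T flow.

6

Augment src->relay->junc->T: bottleneck 4. Total 4.
Augment src->tank->tap->pump->gate->T: bottleneck 2. Total 6.
No augmenting path remains in the residual graph.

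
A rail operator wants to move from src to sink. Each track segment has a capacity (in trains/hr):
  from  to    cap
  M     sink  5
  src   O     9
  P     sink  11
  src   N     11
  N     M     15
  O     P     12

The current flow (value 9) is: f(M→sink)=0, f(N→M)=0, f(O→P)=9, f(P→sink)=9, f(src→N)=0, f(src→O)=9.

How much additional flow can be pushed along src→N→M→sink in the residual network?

5

Residual capacities along the path: src→N: 11, N→M: 15, M→sink: 5.
Minimum is 5.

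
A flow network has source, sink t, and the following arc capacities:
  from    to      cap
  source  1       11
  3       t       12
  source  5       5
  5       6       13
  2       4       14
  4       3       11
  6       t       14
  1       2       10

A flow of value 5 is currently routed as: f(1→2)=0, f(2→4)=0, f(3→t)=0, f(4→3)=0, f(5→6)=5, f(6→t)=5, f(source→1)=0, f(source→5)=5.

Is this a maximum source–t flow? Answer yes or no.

Residual path source→1→2→4→3→t has bottleneck 10 > 0.
Pushing 10 along it raises the flow to 15, so the given flow is not maximum.

No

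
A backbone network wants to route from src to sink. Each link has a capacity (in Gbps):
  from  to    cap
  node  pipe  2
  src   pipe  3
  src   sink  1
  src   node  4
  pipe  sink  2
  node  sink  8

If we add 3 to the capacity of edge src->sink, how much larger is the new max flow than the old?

Original max flow = 7.
After raising cap(src->sink), augmenting paths through that edge carry 3 more units.
New max flow = 10. Increase = 3.

3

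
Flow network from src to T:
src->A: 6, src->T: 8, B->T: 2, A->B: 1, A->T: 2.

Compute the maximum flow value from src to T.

Augment src->T: bottleneck 8. Total 8.
Augment src->A->T: bottleneck 2. Total 10.
Augment src->A->B->T: bottleneck 1. Total 11.
No augmenting path remains in the residual graph.

11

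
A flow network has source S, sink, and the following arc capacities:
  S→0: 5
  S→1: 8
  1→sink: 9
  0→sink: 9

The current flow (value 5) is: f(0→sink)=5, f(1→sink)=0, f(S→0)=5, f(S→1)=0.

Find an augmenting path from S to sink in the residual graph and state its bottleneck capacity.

Residual along S→1→sink: S→1: 8, 1→sink: 9.
Bottleneck = min = 8.

S→1→sink, bottleneck 8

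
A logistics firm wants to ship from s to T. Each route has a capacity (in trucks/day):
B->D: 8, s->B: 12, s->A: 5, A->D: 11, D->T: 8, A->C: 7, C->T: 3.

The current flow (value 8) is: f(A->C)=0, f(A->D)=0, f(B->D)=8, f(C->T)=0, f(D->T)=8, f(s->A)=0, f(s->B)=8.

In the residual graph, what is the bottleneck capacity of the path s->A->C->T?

Residual capacities along the path: s->A: 5, A->C: 7, C->T: 3.
Minimum is 3.

3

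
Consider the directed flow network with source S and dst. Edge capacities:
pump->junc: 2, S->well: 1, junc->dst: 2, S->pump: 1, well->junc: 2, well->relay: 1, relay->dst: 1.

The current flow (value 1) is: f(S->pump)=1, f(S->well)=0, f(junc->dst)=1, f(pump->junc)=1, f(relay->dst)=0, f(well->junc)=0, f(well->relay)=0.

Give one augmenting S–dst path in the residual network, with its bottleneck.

S->well->junc->dst, bottleneck 1

Residual along S->well->junc->dst: S->well: 1, well->junc: 2, junc->dst: 1.
Bottleneck = min = 1.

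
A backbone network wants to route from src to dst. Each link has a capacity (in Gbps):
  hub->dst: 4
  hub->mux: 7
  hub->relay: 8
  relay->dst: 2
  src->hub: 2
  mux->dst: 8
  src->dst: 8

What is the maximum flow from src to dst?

10

Augment src->dst: bottleneck 8. Total 8.
Augment src->hub->dst: bottleneck 2. Total 10.
No augmenting path remains in the residual graph.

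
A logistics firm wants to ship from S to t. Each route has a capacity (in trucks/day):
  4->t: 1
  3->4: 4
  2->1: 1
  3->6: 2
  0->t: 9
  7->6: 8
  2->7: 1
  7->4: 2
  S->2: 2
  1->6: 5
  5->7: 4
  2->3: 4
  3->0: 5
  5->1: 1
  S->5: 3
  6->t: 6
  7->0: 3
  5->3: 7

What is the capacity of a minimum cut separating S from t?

Max flow = 5 (via 4 augmenting paths).
In the residual at optimum, the set reachable from S is {S}.
Cut edges: S->2 (cap 2), S->5 (cap 3). Sum = 5.

5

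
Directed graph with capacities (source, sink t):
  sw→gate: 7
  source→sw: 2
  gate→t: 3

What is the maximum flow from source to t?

Augment source→sw→gate→t: bottleneck 2. Total 2.
No augmenting path remains in the residual graph.

2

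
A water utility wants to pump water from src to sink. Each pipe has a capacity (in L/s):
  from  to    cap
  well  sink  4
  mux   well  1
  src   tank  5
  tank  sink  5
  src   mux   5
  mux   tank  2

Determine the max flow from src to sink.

Augment src→tank→sink: bottleneck 5. Total 5.
Augment src→mux→well→sink: bottleneck 1. Total 6.
No augmenting path remains in the residual graph.

6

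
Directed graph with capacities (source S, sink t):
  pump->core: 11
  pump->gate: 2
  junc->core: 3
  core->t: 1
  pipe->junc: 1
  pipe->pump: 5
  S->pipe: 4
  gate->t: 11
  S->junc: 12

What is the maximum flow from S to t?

3

Augment S->junc->core->t: bottleneck 1. Total 1.
Augment S->pipe->pump->gate->t: bottleneck 2. Total 3.
No augmenting path remains in the residual graph.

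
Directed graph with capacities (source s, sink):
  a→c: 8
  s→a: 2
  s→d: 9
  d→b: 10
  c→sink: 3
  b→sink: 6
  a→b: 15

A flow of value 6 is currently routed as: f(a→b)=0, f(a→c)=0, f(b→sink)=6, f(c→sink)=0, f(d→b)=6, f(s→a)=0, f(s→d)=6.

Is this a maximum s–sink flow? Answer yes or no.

Residual path s→a→c→sink has bottleneck 2 > 0.
Pushing 2 along it raises the flow to 8, so the given flow is not maximum.

No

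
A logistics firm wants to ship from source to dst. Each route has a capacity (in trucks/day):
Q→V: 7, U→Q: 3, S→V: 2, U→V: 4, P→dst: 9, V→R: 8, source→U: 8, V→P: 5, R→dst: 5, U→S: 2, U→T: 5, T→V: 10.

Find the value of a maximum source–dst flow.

8

Augment source→U→V→R→dst: bottleneck 4. Total 4.
Augment source→U→Q→V→R→dst: bottleneck 1. Total 5.
Augment source→U→Q→V→P→dst: bottleneck 2. Total 7.
Augment source→U→T→V→P→dst: bottleneck 1. Total 8.
No augmenting path remains in the residual graph.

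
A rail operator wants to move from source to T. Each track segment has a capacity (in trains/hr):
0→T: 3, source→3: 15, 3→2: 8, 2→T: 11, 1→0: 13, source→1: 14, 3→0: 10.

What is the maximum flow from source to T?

Augment source→3→2→T: bottleneck 8. Total 8.
Augment source→3→0→T: bottleneck 3. Total 11.
No augmenting path remains in the residual graph.

11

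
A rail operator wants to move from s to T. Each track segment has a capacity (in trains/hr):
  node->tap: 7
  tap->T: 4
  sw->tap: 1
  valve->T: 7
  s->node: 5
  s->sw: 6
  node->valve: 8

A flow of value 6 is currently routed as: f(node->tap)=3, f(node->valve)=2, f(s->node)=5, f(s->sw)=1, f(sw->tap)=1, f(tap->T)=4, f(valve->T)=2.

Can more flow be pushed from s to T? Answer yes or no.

No

Residual reachable from s: {s, sw}; T is not reachable.
Saturated cut: s->node, sw->tap with total capacity 6 = current flow value. Flow is maximum.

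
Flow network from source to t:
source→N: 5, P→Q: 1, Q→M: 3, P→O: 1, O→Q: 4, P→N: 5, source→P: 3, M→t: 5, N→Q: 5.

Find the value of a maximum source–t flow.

3

Augment source→P→Q→M→t: bottleneck 1. Total 1.
Augment source→N→Q→M→t: bottleneck 2. Total 3.
No augmenting path remains in the residual graph.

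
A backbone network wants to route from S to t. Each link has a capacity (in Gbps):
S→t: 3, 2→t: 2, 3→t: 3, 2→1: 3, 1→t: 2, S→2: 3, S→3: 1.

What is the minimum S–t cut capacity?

Max flow = 7 (via 4 augmenting paths).
In the residual at optimum, the set reachable from S is {S}.
Cut edges: S→2 (cap 3), S→3 (cap 1), S→t (cap 3). Sum = 7.

7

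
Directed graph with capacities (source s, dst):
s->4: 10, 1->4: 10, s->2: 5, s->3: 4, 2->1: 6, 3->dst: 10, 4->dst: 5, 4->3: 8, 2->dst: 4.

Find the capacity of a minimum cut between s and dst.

19

Max flow = 19 (via 5 augmenting paths).
In the residual at optimum, the set reachable from s is {s}.
Cut edges: s->2 (cap 5), s->4 (cap 10), s->3 (cap 4). Sum = 19.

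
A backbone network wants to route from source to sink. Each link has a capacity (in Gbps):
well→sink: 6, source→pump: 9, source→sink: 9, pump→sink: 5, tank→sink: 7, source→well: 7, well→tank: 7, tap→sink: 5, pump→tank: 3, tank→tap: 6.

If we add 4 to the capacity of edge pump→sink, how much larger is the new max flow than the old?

Original max flow = 24.
After raising cap(pump→sink), augmenting paths through that edge carry 1 more unit.
New max flow = 25. Increase = 1.

1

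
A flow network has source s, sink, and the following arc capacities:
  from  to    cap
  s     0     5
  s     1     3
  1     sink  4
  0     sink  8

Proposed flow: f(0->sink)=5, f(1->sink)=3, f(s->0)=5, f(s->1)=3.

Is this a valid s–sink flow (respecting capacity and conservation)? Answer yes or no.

Every edge has 0 ≤ f(e) ≤ cap(e).
At each intermediate node, inflow equals outflow.

Yes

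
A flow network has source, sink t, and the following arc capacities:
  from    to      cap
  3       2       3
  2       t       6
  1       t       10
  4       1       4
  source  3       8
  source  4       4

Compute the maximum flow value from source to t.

7

Augment source->3->2->t: bottleneck 3. Total 3.
Augment source->4->1->t: bottleneck 4. Total 7.
No augmenting path remains in the residual graph.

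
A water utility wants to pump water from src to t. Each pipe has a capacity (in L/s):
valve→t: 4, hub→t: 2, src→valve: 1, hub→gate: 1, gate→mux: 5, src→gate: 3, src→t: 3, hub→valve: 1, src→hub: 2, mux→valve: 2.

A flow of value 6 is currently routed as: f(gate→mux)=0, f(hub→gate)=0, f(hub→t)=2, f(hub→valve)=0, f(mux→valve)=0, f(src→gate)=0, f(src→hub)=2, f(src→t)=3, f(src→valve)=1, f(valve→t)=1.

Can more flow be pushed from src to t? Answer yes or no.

Residual path src→gate→mux→valve→t has bottleneck 2 > 0.
Pushing 2 along it raises the flow to 8, so the given flow is not maximum.

Yes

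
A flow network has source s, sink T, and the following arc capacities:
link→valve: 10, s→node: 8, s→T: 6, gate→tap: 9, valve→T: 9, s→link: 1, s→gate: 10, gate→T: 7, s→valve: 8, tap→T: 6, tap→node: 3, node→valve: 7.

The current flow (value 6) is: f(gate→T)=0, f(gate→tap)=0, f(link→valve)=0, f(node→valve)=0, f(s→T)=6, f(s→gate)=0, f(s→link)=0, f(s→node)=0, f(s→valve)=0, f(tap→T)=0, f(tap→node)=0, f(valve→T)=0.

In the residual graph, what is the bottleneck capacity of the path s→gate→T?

7

Residual capacities along the path: s→gate: 10, gate→T: 7.
Minimum is 7.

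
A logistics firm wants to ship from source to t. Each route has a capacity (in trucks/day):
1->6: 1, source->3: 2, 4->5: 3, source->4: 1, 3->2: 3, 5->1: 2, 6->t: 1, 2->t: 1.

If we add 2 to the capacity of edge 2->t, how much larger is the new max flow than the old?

Original max flow = 2.
After raising cap(2->t), augmenting paths through that edge carry 1 more unit.
New max flow = 3. Increase = 1.

1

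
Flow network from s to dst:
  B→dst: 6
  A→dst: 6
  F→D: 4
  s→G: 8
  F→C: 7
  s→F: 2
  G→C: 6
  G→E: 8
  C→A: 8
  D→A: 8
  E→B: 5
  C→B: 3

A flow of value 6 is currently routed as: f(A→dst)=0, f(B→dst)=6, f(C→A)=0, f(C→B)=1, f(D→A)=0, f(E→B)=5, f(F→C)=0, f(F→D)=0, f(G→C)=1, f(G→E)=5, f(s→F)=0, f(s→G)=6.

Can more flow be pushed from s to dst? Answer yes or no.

Residual path s→G→C→A→dst has bottleneck 2 > 0.
Pushing 2 along it raises the flow to 8, so the given flow is not maximum.

Yes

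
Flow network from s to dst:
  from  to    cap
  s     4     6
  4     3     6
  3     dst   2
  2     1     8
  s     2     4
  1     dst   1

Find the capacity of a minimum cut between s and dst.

3

Max flow = 3 (via 2 augmenting paths).
In the residual at optimum, the set reachable from s is {1, 2, 3, 4, s}.
Cut edges: 3→dst (cap 2), 1→dst (cap 1). Sum = 3.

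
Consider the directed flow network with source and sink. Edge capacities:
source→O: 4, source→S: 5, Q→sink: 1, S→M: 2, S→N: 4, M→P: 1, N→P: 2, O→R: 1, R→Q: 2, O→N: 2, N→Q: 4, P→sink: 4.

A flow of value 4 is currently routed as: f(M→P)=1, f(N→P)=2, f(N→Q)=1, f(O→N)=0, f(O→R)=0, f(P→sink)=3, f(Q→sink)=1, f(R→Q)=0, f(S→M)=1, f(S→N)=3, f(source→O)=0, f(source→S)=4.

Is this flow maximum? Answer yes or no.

Yes

Residual reachable from source: {M, N, O, Q, R, S, source}; sink is not reachable.
Saturated cut: M→P, N→P, Q→sink with total capacity 4 = current flow value. Flow is maximum.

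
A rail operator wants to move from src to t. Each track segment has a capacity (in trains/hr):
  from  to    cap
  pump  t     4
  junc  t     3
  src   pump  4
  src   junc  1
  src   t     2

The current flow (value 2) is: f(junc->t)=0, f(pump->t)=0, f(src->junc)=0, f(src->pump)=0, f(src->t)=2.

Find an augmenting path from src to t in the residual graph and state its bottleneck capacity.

Residual along src->pump->t: src->pump: 4, pump->t: 4.
Bottleneck = min = 4.

src->pump->t, bottleneck 4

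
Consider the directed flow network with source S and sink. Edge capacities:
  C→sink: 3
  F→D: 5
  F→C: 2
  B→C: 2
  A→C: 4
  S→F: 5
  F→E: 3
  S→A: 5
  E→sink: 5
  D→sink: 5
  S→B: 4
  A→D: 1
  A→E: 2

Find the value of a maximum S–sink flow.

11

Augment S→A→D→sink: bottleneck 1. Total 1.
Augment S→A→C→sink: bottleneck 3. Total 4.
Augment S→A→E→sink: bottleneck 1. Total 5.
Augment S→F→E→sink: bottleneck 3. Total 8.
Augment S→F→D→sink: bottleneck 2. Total 10.
Augment S→B→C→A→E→sink: bottleneck 1. Total 11.
No augmenting path remains in the residual graph.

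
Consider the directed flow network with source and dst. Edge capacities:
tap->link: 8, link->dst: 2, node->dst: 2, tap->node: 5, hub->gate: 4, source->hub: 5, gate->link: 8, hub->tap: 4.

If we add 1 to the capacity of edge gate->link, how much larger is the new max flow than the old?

Original max flow = 4.
Edge gate->link does not cross the min cut (source side {gate, hub, link, node, source, tap}), so extra capacity there cannot help.
New max flow = 4. Increase = 0.

0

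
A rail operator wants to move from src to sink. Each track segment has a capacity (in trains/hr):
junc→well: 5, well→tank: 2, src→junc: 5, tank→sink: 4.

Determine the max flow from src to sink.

2

Augment src→junc→well→tank→sink: bottleneck 2. Total 2.
No augmenting path remains in the residual graph.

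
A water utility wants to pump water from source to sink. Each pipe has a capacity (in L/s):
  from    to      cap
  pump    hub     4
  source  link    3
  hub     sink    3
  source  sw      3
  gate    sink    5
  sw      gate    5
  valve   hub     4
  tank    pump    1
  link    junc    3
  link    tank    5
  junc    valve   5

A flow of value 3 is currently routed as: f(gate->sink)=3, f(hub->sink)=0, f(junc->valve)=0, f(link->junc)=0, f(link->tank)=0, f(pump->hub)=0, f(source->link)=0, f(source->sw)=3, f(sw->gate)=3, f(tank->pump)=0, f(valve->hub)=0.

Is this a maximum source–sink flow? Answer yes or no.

Residual path source->link->tank->pump->hub->sink has bottleneck 1 > 0.
Pushing 1 along it raises the flow to 4, so the given flow is not maximum.

No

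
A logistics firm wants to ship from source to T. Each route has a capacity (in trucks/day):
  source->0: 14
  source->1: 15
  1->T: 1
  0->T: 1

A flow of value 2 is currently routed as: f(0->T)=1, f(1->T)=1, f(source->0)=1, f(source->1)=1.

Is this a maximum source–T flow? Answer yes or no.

Residual reachable from source: {0, 1, source}; T is not reachable.
Saturated cut: 0->T, 1->T with total capacity 2 = current flow value. Flow is maximum.

Yes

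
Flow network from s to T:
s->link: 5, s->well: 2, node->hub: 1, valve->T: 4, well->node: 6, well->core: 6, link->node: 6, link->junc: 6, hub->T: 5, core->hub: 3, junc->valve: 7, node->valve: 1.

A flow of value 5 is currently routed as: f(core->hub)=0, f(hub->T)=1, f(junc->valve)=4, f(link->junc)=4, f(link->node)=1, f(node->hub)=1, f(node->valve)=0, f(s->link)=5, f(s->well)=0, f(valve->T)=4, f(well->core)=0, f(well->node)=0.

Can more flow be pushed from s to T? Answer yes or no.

Yes

Residual path s->well->core->hub->T has bottleneck 2 > 0.
Pushing 2 along it raises the flow to 7, so the given flow is not maximum.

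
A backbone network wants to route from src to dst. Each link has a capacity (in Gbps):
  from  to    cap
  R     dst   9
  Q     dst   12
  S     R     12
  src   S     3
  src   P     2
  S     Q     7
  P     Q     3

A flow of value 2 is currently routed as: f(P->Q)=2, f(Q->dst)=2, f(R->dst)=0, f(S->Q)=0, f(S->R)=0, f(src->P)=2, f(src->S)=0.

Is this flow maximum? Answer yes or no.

Residual path src->S->Q->dst has bottleneck 3 > 0.
Pushing 3 along it raises the flow to 5, so the given flow is not maximum.

No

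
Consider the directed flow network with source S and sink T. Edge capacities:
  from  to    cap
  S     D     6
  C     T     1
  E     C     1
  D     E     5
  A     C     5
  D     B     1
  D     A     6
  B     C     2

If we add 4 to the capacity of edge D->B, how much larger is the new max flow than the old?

0

Original max flow = 1.
Edge D->B does not cross the min cut (source side {A, B, C, D, E, S}), so extra capacity there cannot help.
New max flow = 1. Increase = 0.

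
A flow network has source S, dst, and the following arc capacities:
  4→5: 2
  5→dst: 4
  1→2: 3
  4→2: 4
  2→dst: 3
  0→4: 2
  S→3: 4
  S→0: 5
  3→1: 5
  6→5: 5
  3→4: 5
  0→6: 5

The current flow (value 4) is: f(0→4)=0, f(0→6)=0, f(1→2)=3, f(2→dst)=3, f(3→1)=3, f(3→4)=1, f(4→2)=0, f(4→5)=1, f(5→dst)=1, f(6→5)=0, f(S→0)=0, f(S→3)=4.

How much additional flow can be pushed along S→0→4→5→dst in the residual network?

1

Residual capacities along the path: S→0: 5, 0→4: 2, 4→5: 1, 5→dst: 3.
Minimum is 1.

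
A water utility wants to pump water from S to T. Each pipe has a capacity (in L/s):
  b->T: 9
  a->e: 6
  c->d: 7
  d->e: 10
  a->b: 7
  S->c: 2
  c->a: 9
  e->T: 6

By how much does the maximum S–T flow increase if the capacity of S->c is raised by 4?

4

Original max flow = 2.
After raising cap(S->c), augmenting paths through that edge carry 4 more units.
New max flow = 6. Increase = 4.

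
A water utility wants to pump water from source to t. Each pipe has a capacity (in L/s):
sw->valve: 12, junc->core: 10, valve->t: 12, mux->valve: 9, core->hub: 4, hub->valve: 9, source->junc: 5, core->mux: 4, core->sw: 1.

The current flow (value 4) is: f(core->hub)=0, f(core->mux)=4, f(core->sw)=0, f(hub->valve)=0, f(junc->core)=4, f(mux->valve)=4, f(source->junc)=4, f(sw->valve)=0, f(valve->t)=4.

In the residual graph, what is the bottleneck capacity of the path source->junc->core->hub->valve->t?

1

Residual capacities along the path: source->junc: 1, junc->core: 6, core->hub: 4, hub->valve: 9, valve->t: 8.
Minimum is 1.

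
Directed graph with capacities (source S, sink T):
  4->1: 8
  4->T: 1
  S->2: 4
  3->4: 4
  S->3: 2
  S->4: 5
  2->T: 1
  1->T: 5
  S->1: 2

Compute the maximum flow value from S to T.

Augment S->4->T: bottleneck 1. Total 1.
Augment S->1->T: bottleneck 2. Total 3.
Augment S->2->T: bottleneck 1. Total 4.
Augment S->4->1->T: bottleneck 3. Total 7.
No augmenting path remains in the residual graph.

7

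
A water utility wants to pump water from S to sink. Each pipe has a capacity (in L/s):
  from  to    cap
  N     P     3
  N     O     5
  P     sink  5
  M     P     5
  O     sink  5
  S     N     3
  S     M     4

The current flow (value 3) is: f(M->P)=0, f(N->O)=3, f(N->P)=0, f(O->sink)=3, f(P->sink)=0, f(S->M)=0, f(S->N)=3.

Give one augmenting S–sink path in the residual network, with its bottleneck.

S->M->P->sink, bottleneck 4

Residual along S->M->P->sink: S->M: 4, M->P: 5, P->sink: 5.
Bottleneck = min = 4.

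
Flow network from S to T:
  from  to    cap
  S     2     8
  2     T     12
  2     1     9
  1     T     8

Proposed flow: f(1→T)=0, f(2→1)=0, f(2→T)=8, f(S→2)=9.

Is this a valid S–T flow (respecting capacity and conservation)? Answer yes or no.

No

Capacity violated on S→2: flow 9 > capacity 8.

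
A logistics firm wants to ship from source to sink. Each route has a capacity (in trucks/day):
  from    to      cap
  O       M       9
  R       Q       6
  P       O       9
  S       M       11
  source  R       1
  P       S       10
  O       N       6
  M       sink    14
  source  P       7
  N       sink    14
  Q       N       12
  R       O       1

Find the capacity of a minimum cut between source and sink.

Max flow = 8 (via 2 augmenting paths).
In the residual at optimum, the set reachable from source is {source}.
Cut edges: source->P (cap 7), source->R (cap 1). Sum = 8.

8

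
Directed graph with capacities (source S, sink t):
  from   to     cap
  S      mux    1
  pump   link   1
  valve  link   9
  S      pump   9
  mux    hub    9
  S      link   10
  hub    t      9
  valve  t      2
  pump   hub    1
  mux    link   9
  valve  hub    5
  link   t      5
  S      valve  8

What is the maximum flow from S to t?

14

Augment S->valve->t: bottleneck 2. Total 2.
Augment S->link->t: bottleneck 5. Total 7.
Augment S->valve->hub->t: bottleneck 5. Total 12.
Augment S->mux->hub->t: bottleneck 1. Total 13.
Augment S->pump->hub->t: bottleneck 1. Total 14.
No augmenting path remains in the residual graph.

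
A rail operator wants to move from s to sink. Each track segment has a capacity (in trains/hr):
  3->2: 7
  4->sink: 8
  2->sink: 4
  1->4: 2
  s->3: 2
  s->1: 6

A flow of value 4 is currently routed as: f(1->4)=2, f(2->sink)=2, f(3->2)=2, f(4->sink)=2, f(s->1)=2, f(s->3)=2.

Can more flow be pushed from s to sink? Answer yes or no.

No

Residual reachable from s: {1, s}; sink is not reachable.
Saturated cut: 1->4, s->3 with total capacity 4 = current flow value. Flow is maximum.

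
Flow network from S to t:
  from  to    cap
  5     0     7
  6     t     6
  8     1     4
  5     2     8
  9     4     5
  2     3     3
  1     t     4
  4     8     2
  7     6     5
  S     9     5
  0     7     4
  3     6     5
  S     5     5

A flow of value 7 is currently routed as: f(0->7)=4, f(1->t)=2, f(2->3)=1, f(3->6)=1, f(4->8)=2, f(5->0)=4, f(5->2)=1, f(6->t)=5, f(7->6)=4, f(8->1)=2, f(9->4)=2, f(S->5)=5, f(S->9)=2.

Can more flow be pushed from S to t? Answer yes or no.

No

Residual reachable from S: {4, 9, S}; t is not reachable.
Saturated cut: 4->8, S->5 with total capacity 7 = current flow value. Flow is maximum.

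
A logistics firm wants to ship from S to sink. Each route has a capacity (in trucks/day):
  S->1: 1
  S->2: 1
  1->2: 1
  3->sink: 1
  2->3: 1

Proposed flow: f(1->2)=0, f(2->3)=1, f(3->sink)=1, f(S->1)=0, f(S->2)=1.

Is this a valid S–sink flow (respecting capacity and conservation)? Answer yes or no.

Yes

Every edge has 0 ≤ f(e) ≤ cap(e).
At each intermediate node, inflow equals outflow.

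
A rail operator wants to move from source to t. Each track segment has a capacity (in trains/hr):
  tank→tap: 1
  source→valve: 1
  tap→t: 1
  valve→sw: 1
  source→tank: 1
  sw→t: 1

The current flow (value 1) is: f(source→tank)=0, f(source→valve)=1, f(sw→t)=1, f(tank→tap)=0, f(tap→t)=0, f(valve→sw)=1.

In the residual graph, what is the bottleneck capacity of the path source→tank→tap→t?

Residual capacities along the path: source→tank: 1, tank→tap: 1, tap→t: 1.
Minimum is 1.

1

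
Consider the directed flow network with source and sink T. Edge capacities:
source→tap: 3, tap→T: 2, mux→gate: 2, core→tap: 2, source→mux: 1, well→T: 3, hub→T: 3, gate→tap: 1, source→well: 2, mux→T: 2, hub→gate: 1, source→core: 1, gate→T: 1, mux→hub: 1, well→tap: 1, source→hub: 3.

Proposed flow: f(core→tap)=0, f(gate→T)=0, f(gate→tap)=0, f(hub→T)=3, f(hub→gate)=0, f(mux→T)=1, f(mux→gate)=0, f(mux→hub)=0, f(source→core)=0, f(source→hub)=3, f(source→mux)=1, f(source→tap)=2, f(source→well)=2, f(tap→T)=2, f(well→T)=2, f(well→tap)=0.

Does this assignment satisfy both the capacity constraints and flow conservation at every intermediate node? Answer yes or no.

Yes

Every edge has 0 ≤ f(e) ≤ cap(e).
At each intermediate node, inflow equals outflow.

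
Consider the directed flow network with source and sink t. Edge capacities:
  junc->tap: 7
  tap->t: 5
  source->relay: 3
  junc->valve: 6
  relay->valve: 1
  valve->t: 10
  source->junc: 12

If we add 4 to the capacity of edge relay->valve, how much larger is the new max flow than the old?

Original max flow = 12.
After raising cap(relay->valve), augmenting paths through that edge carry 2 more units.
New max flow = 14. Increase = 2.

2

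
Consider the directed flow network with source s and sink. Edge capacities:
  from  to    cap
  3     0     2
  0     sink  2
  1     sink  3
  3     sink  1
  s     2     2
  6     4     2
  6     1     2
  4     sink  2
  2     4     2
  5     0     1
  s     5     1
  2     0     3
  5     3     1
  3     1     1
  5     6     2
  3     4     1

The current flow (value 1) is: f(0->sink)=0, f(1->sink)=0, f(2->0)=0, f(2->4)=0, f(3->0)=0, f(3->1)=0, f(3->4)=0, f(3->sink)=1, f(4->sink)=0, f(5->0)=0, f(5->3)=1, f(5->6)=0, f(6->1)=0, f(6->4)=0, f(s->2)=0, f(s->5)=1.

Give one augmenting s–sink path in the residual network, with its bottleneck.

Residual along s->2->0->sink: s->2: 2, 2->0: 3, 0->sink: 2.
Bottleneck = min = 2.

s->2->0->sink, bottleneck 2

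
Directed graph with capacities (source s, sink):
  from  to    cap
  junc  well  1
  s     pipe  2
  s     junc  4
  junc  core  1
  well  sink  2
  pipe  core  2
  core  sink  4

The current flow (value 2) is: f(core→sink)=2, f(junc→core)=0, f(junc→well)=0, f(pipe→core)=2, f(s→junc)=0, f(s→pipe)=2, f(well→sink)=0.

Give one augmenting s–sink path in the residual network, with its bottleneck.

Residual along s→junc→core→sink: s→junc: 4, junc→core: 1, core→sink: 2.
Bottleneck = min = 1.

s→junc→core→sink, bottleneck 1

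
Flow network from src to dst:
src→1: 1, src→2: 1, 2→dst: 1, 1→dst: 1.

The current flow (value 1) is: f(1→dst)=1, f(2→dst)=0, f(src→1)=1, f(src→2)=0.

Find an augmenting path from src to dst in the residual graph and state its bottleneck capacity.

Residual along src→2→dst: src→2: 1, 2→dst: 1.
Bottleneck = min = 1.

src→2→dst, bottleneck 1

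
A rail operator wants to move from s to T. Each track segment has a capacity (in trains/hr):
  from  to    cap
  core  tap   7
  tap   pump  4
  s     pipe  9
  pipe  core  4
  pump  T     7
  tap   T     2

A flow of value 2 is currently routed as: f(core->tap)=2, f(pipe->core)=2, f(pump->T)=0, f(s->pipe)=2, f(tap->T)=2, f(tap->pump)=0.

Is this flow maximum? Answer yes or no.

No

Residual path s->pipe->core->tap->pump->T has bottleneck 2 > 0.
Pushing 2 along it raises the flow to 4, so the given flow is not maximum.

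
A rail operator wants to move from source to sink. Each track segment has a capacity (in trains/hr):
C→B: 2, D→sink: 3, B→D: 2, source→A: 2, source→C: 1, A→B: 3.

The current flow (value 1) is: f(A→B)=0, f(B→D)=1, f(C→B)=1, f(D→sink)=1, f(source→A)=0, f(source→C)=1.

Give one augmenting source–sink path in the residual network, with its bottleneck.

source→A→B→D→sink, bottleneck 1

Residual along source→A→B→D→sink: source→A: 2, A→B: 3, B→D: 1, D→sink: 2.
Bottleneck = min = 1.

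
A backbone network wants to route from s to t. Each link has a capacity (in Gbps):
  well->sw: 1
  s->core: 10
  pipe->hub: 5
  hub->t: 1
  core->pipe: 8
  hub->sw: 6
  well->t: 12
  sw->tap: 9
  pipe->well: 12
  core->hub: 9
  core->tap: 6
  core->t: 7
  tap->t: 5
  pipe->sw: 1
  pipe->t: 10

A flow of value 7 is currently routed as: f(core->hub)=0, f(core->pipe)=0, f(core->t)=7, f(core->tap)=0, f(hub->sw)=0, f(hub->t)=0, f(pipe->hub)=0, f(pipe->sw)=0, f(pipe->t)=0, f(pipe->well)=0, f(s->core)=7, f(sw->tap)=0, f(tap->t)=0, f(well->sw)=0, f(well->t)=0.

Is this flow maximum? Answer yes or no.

Residual path s->core->pipe->t has bottleneck 3 > 0.
Pushing 3 along it raises the flow to 10, so the given flow is not maximum.

No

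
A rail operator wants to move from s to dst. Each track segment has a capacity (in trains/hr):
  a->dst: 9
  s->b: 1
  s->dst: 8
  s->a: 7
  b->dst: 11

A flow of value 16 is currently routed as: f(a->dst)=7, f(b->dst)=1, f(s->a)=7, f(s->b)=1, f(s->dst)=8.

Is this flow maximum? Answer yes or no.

Yes

Residual reachable from s: {s}; dst is not reachable.
Saturated cut: s->b, s->a, s->dst with total capacity 16 = current flow value. Flow is maximum.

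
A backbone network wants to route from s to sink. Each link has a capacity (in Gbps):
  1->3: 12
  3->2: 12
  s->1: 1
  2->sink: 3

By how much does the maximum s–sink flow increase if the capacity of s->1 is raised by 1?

Original max flow = 1.
After raising cap(s->1), augmenting paths through that edge carry 1 more unit.
New max flow = 2. Increase = 1.

1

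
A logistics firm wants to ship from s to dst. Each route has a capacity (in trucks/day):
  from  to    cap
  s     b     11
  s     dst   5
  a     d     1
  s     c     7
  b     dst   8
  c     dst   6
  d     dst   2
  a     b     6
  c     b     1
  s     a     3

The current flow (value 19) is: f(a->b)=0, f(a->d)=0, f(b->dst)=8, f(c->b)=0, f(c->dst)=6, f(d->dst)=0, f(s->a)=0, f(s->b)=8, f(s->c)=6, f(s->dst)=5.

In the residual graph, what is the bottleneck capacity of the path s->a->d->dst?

1

Residual capacities along the path: s->a: 3, a->d: 1, d->dst: 2.
Minimum is 1.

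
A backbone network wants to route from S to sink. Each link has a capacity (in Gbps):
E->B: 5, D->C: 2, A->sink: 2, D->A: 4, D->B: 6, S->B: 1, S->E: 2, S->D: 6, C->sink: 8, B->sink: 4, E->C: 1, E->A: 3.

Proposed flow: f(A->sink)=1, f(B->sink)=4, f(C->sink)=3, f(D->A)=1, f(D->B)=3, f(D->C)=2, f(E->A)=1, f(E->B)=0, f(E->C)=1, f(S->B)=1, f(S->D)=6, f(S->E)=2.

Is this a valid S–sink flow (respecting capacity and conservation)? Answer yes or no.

No

Conservation fails at A: inflow 2 ≠ outflow 1.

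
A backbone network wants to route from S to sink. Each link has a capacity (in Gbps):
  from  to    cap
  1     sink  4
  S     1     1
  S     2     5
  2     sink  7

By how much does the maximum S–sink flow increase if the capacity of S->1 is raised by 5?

Original max flow = 6.
After raising cap(S->1), augmenting paths through that edge carry 3 more units.
New max flow = 9. Increase = 3.

3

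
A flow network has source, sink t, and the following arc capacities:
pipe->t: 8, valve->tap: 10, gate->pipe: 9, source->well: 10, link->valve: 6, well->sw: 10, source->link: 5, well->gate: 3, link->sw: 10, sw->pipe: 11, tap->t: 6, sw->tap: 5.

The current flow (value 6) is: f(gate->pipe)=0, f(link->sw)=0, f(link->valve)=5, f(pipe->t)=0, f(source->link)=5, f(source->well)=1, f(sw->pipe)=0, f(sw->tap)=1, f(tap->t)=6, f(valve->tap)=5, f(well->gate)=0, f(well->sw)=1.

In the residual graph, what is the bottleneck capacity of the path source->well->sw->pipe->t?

Residual capacities along the path: source->well: 9, well->sw: 9, sw->pipe: 11, pipe->t: 8.
Minimum is 8.

8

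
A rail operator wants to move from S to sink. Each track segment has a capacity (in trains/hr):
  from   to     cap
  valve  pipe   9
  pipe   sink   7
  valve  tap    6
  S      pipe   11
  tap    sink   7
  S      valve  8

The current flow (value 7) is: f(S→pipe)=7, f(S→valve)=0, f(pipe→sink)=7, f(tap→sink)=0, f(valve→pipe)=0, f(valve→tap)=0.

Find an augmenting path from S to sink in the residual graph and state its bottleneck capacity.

S→valve→tap→sink, bottleneck 6

Residual along S→valve→tap→sink: S→valve: 8, valve→tap: 6, tap→sink: 7.
Bottleneck = min = 6.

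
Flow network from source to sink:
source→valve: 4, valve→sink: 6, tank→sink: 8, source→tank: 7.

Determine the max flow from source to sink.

11

Augment source→valve→sink: bottleneck 4. Total 4.
Augment source→tank→sink: bottleneck 7. Total 11.
No augmenting path remains in the residual graph.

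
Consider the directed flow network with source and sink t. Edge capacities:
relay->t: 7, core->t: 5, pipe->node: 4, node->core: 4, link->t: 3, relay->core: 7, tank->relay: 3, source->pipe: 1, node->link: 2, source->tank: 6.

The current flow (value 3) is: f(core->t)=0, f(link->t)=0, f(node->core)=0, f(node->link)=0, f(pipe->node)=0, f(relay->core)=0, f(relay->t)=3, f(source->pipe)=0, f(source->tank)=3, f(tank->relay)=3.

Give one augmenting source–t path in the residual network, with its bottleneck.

Residual along source->pipe->node->link->t: source->pipe: 1, pipe->node: 4, node->link: 2, link->t: 3.
Bottleneck = min = 1.

source->pipe->node->link->t, bottleneck 1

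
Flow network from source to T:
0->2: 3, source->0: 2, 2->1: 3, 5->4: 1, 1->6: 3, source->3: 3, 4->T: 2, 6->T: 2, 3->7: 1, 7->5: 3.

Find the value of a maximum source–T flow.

3

Augment source->0->2->1->6->T: bottleneck 2. Total 2.
Augment source->3->7->5->4->T: bottleneck 1. Total 3.
No augmenting path remains in the residual graph.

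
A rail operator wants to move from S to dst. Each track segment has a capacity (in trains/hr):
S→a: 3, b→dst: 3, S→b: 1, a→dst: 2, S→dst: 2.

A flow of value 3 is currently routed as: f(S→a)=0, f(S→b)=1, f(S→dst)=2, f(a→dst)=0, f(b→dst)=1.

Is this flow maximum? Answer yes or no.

Residual path S→a→dst has bottleneck 2 > 0.
Pushing 2 along it raises the flow to 5, so the given flow is not maximum.

No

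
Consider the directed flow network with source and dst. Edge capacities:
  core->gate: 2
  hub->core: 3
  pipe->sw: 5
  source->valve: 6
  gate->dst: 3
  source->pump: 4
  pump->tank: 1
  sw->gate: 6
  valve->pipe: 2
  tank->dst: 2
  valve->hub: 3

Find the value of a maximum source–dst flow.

4

Augment source->pump->tank->dst: bottleneck 1. Total 1.
Augment source->valve->pipe->sw->gate->dst: bottleneck 2. Total 3.
Augment source->valve->hub->core->gate->dst: bottleneck 1. Total 4.
No augmenting path remains in the residual graph.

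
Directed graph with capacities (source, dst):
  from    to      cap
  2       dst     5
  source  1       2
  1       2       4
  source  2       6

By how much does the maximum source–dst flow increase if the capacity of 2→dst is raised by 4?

3

Original max flow = 5.
After raising cap(2→dst), augmenting paths through that edge carry 3 more units.
New max flow = 8. Increase = 3.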